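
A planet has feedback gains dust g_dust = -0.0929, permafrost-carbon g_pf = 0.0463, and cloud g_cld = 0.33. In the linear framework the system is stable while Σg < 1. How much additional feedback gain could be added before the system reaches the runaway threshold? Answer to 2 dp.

Current total gain = -0.0929 + 0.0463 + 0.33 = 0.2834.
Margin to runaway = 1 − 0.2834 = 0.72.

0.72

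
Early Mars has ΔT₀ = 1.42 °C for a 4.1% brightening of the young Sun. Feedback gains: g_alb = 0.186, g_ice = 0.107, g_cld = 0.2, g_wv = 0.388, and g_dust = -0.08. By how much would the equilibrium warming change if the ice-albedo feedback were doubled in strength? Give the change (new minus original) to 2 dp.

Original: g = 0.801, ΔT = 1.42/(1−0.801) = 7.1357 °C.
With doubled ice-albedo: g' = 0.908, ΔT' = 1.42/(1−0.908) = 15.4348 °C.
Change = 15.4348 − 7.1357 = 8.30 °C.

8.30 °C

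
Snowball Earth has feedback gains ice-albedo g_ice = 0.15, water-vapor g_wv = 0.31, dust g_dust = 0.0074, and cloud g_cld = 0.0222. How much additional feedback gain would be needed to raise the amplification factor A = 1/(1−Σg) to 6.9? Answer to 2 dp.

0.37

Current total gain = 0.4896.
Target gain for A = 6.9: g* = 1 − 1/6.9 = 0.8551.
Additional gain needed = 0.8551 − 0.4896 = 0.37.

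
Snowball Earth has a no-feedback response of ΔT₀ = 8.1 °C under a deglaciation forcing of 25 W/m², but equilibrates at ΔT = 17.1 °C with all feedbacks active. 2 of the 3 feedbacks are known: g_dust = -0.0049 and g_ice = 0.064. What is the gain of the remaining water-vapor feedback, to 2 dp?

0.47

Amplification A = ΔT/ΔT₀ = 17.1/8.1 = 2.111.
Total gain g = 1 − 1/A = 1 − 1/2.111 = 0.5263.
Known gains sum to -0.0049 + 0.064 = 0.0591.
g_wv = 0.5263 − 0.0591 = 0.47.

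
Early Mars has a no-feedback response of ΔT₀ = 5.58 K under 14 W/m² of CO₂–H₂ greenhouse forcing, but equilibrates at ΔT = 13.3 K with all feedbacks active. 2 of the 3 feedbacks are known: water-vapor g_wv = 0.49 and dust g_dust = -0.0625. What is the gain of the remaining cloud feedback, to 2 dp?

Amplification A = ΔT/ΔT₀ = 13.3/5.58 = 2.384.
Total gain g = 1 − 1/A = 1 − 1/2.384 = 0.5805.
Known gains sum to 0.49 − 0.0625 = 0.4275.
g_cld = 0.5805 − 0.4275 = 0.15.

0.15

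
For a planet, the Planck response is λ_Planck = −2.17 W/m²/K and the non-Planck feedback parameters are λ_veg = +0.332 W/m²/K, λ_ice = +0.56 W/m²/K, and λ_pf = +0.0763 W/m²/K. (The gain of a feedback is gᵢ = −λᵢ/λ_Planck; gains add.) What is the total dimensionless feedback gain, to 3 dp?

Convert to gains: g_veg = 0.332/2.17 = 0.153; g_ice = 0.56/2.17 = 0.2581; g_pf = 0.0763/2.17 = 0.03516.
Total gain g = 0.44626.

0.446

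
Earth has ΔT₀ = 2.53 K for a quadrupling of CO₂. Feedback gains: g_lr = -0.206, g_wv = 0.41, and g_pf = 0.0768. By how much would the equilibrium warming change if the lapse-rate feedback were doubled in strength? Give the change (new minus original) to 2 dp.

-0.78 K

Original: g = 0.2808, ΔT = 2.53/(1−0.2808) = 3.5178 K.
With doubled lapse-rate: g' = 0.0748, ΔT' = 2.53/(1−0.0748) = 2.7345 K.
Change = 2.7345 − 3.5178 = -0.78 K.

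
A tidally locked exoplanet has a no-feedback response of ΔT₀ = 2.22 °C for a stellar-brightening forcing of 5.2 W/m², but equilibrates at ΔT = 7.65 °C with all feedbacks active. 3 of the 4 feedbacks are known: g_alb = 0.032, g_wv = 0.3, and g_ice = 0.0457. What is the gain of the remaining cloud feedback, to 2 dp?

Amplification A = ΔT/ΔT₀ = 7.65/2.22 = 3.446.
Total gain g = 1 − 1/A = 1 − 1/3.446 = 0.7098.
Known gains sum to 0.032 + 0.3 + 0.0457 = 0.3777.
g_cld = 0.7098 − 0.3777 = 0.33.

0.33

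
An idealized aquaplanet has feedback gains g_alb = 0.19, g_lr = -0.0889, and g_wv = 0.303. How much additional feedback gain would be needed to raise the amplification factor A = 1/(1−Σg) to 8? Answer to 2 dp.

0.47

Current total gain = 0.4041.
Target gain for A = 8: g* = 1 − 1/8 = 0.875.
Additional gain needed = 0.875 − 0.4041 = 0.47.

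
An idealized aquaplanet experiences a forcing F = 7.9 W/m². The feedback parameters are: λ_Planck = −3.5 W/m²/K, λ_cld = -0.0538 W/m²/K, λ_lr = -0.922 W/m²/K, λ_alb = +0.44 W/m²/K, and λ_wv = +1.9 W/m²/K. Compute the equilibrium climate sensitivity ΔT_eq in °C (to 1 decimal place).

3.7 °C

Net feedback parameter λ = (−3.5) + (-0.0538) + (-0.922) + (+0.44) + (+1.9) = -2.1358 W/m²/K.
ΔT = −F/λ = −7.9/(-2.1358) = 3.7 °C.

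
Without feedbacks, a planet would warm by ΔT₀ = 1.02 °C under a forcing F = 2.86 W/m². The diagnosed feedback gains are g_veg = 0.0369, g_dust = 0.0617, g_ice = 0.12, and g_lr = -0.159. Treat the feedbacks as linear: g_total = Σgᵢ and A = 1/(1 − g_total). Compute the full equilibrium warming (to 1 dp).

1.1 °C

Total gain g = 0.0369 + 0.0617 + 0.12 − 0.159 = 0.0596.
Amplification A = 1/(1 − 0.0596) = 1.063.
ΔT = 1.02 × 1.063 = 1.1 °C.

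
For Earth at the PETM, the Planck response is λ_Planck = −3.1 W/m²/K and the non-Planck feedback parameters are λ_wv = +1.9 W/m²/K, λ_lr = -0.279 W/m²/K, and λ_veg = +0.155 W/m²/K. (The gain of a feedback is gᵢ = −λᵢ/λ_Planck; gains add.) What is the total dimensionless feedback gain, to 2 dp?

Convert to gains: g_wv = 1.9/3.1 = 0.6129; g_lr = -0.279/3.1 = -0.09; g_veg = 0.155/3.1 = 0.05.
Total gain g = 0.5729.

0.57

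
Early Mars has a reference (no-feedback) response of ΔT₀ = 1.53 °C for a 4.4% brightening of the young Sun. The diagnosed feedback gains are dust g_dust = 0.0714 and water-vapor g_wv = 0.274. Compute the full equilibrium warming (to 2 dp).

Total gain g = 0.0714 + 0.274 = 0.3454.
Amplification A = 1/(1 − 0.3454) = 1.528.
ΔT = 1.53 × 1.528 = 2.34 °C.

2.34 °C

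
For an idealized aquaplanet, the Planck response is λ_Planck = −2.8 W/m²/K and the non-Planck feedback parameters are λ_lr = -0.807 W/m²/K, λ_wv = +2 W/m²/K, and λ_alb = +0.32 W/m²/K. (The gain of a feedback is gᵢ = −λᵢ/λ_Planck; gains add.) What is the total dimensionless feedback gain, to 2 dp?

Convert to gains: g_lr = -0.807/2.8 = -0.2882; g_wv = 2/2.8 = 0.7143; g_alb = 0.32/2.8 = 0.1143.
Total gain g = 0.5404.

0.54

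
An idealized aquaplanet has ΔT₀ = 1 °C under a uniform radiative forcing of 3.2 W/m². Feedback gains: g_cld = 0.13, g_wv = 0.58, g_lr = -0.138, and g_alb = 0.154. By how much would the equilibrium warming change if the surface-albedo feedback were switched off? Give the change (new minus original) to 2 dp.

-1.31 °C

Original: g = 0.726, ΔT = 1/(1−0.726) = 3.6496 °C.
Without surface-albedo: g' = 0.572, ΔT' = 1/(1−0.572) = 2.3364 °C.
Change = 2.3364 − 3.6496 = -1.31 °C.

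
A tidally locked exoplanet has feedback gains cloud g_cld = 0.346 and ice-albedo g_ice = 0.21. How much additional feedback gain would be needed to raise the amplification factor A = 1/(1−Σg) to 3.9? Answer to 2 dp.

0.19

Current total gain = 0.556.
Target gain for A = 3.9: g* = 1 − 1/3.9 = 0.7436.
Additional gain needed = 0.7436 − 0.556 = 0.19.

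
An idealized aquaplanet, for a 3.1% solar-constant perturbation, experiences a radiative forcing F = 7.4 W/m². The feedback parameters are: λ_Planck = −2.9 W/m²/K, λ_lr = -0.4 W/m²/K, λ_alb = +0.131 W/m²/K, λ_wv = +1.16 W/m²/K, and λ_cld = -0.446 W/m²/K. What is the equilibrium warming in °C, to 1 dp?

3.0 °C

Net feedback parameter λ = (−2.9) + (-0.4) + (+0.131) + (+1.16) + (-0.446) = -2.455 W/m²/K.
ΔT = −F/λ = −7.4/(-2.455) = 3.0 °C.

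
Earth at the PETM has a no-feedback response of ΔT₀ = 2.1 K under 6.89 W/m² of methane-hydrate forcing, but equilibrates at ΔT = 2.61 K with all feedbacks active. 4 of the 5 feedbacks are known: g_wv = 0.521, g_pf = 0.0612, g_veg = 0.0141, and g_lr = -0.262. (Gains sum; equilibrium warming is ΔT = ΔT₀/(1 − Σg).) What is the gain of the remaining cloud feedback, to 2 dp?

Amplification A = ΔT/ΔT₀ = 2.61/2.1 = 1.243.
Total gain g = 1 − 1/A = 1 − 1/1.243 = 0.1955.
Known gains sum to 0.521 + 0.0612 + 0.0141 − 0.262 = 0.3343.
g_cld = 0.1955 − 0.3343 = -0.14.

-0.14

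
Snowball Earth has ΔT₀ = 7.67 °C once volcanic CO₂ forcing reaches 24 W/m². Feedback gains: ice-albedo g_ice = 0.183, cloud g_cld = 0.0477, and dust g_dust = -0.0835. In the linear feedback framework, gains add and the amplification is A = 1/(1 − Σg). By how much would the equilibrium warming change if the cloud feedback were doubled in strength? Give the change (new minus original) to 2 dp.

0.53 °C

Original: g = 0.1472, ΔT = 7.67/(1−0.1472) = 8.9939 °C.
With doubled cloud: g' = 0.1949, ΔT' = 7.67/(1−0.1949) = 9.5268 °C.
Change = 9.5268 − 8.9939 = 0.53 °C.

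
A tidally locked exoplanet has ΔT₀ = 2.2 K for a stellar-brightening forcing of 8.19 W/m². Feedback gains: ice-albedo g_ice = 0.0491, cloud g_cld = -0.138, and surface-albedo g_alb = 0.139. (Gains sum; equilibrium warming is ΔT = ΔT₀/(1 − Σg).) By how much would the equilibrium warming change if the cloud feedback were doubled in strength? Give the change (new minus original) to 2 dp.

-0.29 K

Original: g = 0.0501, ΔT = 2.2/(1−0.0501) = 2.3160 K.
With doubled cloud: g' = -0.0879, ΔT' = 2.2/(1+0.0879) = 2.0222 K.
Change = 2.0222 − 2.3160 = -0.29 K.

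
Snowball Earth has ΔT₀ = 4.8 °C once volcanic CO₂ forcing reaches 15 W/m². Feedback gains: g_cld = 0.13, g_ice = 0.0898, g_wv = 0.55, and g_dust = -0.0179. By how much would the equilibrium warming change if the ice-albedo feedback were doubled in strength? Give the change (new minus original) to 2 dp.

10.98 °C

Original: g = 0.7519, ΔT = 4.8/(1−0.7519) = 19.3470 °C.
With doubled ice-albedo: g' = 0.8417, ΔT' = 4.8/(1−0.8417) = 30.3222 °C.
Change = 30.3222 − 19.3470 = 10.98 °C.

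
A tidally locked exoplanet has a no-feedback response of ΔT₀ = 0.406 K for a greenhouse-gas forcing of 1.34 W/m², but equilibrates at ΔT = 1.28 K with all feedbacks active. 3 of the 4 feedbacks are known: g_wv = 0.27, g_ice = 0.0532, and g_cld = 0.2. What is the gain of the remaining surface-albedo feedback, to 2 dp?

0.16

Amplification A = ΔT/ΔT₀ = 1.28/0.406 = 3.153.
Total gain g = 1 − 1/A = 1 − 1/3.153 = 0.6828.
Known gains sum to 0.27 + 0.0532 + 0.2 = 0.5232.
g_alb = 0.6828 − 0.5232 = 0.16.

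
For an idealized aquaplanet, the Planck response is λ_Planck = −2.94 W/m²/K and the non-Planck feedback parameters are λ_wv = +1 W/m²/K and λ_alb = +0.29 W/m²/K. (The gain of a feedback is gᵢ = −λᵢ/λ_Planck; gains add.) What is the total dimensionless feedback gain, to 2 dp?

0.44

Convert to gains: g_wv = 1/2.94 = 0.3401; g_alb = 0.29/2.94 = 0.09864.
Total gain g = 0.43874.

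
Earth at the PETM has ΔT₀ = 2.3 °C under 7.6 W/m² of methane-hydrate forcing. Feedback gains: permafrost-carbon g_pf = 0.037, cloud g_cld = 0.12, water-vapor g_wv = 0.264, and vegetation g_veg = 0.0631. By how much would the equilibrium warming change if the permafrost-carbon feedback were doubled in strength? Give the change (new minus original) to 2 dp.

0.34 °C

Original: g = 0.4841, ΔT = 2.3/(1−0.4841) = 4.4582 °C.
With doubled permafrost-carbon: g' = 0.5211, ΔT' = 2.3/(1−0.5211) = 4.8027 °C.
Change = 4.8027 − 4.4582 = 0.34 °C.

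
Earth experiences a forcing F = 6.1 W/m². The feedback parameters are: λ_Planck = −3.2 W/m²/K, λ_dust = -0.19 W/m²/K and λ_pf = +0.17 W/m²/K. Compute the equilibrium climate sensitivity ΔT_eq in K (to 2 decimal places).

1.89 K

Net feedback parameter λ = (−3.2) + (-0.19) + (+0.17) = -3.22 W/m²/K.
ΔT = −F/λ = −6.1/(-3.22) = 1.89 K.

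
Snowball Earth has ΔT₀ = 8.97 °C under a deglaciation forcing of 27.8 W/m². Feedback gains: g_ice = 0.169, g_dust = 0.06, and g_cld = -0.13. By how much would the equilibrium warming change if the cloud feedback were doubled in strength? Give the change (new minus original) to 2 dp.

-1.26 °C

Original: g = 0.099, ΔT = 8.97/(1−0.099) = 9.9556 °C.
With doubled cloud: g' = -0.031, ΔT' = 8.97/(1+0.031) = 8.7003 °C.
Change = 8.7003 − 9.9556 = -1.26 °C.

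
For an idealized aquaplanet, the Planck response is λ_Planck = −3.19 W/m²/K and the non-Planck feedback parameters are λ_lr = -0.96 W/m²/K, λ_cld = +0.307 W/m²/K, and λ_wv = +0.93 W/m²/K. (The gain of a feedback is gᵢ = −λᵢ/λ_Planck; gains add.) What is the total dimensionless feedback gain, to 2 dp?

0.09

Convert to gains: g_lr = -0.96/3.19 = -0.3009; g_cld = 0.307/3.19 = 0.09624; g_wv = 0.93/3.19 = 0.2915.
Total gain g = 0.08684.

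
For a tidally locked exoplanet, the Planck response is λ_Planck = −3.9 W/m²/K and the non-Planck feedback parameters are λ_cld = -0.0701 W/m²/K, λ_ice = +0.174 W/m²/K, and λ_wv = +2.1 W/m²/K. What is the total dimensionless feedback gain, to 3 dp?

Convert to gains: g_cld = -0.0701/3.9 = -0.01797; g_ice = 0.174/3.9 = 0.04462; g_wv = 2.1/3.9 = 0.5385.
Total gain g = 0.56515.

0.565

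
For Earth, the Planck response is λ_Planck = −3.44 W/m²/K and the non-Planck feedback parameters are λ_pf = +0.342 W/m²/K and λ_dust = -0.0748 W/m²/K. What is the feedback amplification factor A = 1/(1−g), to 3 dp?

Convert to gains: g_pf = 0.342/3.44 = 0.09942; g_dust = -0.0748/3.44 = -0.02174.
Total gain g = 0.07768.
A = 1/(1 − 0.07768) = 1.084.

1.084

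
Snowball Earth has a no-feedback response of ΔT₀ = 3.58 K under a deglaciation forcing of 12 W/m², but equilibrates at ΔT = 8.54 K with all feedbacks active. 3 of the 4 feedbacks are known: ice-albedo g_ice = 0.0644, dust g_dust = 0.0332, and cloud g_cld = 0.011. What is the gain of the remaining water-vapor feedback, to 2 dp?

0.47

Amplification A = ΔT/ΔT₀ = 8.54/3.58 = 2.385.
Total gain g = 1 − 1/A = 1 − 1/2.385 = 0.5807.
Known gains sum to 0.0644 + 0.0332 + 0.011 = 0.1086.
g_wv = 0.5807 − 0.1086 = 0.47.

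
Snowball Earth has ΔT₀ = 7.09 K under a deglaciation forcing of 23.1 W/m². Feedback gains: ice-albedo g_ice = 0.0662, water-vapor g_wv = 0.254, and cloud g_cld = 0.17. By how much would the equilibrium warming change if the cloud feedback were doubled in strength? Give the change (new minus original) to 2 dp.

6.96 K

Original: g = 0.4902, ΔT = 7.09/(1−0.4902) = 13.9074 K.
With doubled cloud: g' = 0.6602, ΔT' = 7.09/(1−0.6602) = 20.8652 K.
Change = 20.8652 − 13.9074 = 6.96 K.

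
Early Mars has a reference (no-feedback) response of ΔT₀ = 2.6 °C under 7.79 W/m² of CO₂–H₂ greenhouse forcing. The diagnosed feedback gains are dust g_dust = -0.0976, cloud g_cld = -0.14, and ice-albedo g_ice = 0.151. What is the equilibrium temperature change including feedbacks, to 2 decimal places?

Total gain g = -0.0976 − 0.14 + 0.151 = -0.0866.
Amplification A = 1/(1 + 0.0866) = 0.9203.
ΔT = 2.6 × 0.9203 = 2.39 °C.

2.39 °C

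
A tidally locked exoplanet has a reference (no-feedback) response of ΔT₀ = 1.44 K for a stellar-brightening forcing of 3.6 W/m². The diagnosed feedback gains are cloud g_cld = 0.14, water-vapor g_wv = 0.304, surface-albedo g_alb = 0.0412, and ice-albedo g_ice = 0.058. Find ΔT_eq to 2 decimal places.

Total gain g = 0.14 + 0.304 + 0.0412 + 0.058 = 0.5432.
Amplification A = 1/(1 − 0.5432) = 2.189.
ΔT = 1.44 × 2.189 = 3.15 K.

3.15 K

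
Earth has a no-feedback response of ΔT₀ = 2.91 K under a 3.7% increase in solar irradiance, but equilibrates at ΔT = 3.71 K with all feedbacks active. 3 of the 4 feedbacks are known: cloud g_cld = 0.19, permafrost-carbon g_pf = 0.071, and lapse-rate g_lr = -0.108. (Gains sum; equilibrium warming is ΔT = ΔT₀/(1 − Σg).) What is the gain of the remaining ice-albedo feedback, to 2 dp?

Amplification A = ΔT/ΔT₀ = 3.71/2.91 = 1.275.
Total gain g = 1 − 1/A = 1 − 1/1.275 = 0.2157.
Known gains sum to 0.19 + 0.071 − 0.108 = 0.153.
g_ice = 0.2157 − 0.153 = 0.06.

0.06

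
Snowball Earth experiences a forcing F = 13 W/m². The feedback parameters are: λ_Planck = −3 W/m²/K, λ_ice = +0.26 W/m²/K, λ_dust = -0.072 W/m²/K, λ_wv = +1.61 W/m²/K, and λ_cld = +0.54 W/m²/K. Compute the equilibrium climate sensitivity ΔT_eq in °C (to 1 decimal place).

Net feedback parameter λ = (−3) + (+0.26) + (-0.072) + (+1.61) + (+0.54) = -0.662 W/m²/K.
ΔT = −F/λ = −13/(-0.662) = 19.6 °C.

19.6 °C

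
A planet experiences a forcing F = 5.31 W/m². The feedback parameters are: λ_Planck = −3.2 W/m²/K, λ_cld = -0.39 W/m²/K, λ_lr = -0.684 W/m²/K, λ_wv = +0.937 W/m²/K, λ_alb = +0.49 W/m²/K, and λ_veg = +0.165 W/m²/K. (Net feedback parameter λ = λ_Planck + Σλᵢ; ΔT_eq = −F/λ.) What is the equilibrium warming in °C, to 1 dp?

Net feedback parameter λ = (−3.2) + (-0.39) + (-0.684) + (+0.937) + (+0.49) + (+0.165) = -2.682 W/m²/K.
ΔT = −F/λ = −5.31/(-2.682) = 2.0 °C.

2.0 °C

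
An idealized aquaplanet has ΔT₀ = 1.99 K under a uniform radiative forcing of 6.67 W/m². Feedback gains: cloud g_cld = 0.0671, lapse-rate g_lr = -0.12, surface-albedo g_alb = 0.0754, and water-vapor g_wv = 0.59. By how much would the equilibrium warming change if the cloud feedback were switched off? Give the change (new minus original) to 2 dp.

Original: g = 0.6125, ΔT = 1.99/(1−0.6125) = 5.1355 K.
Without cloud: g' = 0.5454, ΔT' = 1.99/(1−0.5454) = 4.3775 K.
Change = 4.3775 − 5.1355 = -0.76 K.

-0.76 K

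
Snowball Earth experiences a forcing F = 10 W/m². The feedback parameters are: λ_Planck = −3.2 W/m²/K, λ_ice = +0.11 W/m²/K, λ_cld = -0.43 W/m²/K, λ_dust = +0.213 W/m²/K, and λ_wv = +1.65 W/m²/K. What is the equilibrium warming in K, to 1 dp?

6.0 K

Net feedback parameter λ = (−3.2) + (+0.11) + (-0.43) + (+0.213) + (+1.65) = -1.657 W/m²/K.
ΔT = −F/λ = −10/(-1.657) = 6.0 K.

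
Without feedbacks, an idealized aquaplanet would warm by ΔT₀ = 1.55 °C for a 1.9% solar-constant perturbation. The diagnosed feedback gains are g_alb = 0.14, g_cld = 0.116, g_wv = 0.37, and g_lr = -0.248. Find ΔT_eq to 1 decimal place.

2.5 °C

Total gain g = 0.14 + 0.116 + 0.37 − 0.248 = 0.378.
Amplification A = 1/(1 − 0.378) = 1.608.
ΔT = 1.55 × 1.608 = 2.5 °C.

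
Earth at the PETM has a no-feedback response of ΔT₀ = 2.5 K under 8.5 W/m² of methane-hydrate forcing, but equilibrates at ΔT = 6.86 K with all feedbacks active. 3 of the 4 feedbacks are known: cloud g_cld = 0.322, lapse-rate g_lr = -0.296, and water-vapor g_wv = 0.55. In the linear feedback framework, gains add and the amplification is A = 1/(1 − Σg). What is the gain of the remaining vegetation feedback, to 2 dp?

0.06

Amplification A = ΔT/ΔT₀ = 6.86/2.5 = 2.744.
Total gain g = 1 − 1/A = 1 − 1/2.744 = 0.6356.
Known gains sum to 0.322 − 0.296 + 0.55 = 0.576.
g_veg = 0.6356 − 0.576 = 0.06.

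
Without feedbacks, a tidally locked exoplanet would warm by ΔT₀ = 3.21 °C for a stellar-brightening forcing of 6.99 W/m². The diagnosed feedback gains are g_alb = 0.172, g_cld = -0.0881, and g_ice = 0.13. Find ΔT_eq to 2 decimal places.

4.08 °C

Total gain g = 0.172 − 0.0881 + 0.13 = 0.2139.
Amplification A = 1/(1 − 0.2139) = 1.272.
ΔT = 3.21 × 1.272 = 4.08 °C.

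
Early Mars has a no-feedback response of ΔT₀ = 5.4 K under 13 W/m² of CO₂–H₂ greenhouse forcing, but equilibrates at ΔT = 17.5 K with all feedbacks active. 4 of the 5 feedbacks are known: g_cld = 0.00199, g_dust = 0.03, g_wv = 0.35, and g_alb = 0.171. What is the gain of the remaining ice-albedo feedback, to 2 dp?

Amplification A = ΔT/ΔT₀ = 17.5/5.4 = 3.241.
Total gain g = 1 − 1/A = 1 − 1/3.241 = 0.6915.
Known gains sum to 0.00199 + 0.03 + 0.35 + 0.171 = 0.55299.
g_ice = 0.6915 − 0.55299 = 0.14.

0.14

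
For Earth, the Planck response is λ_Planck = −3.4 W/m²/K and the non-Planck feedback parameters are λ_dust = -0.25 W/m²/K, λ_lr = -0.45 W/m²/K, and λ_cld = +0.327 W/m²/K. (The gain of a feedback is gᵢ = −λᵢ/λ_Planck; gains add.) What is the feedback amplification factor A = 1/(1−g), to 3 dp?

Convert to gains: g_dust = -0.25/3.4 = -0.07353; g_lr = -0.45/3.4 = -0.1324; g_cld = 0.327/3.4 = 0.09618.
Total gain g = -0.10975.
A = 1/(1 + 0.10975) = 0.901.

0.901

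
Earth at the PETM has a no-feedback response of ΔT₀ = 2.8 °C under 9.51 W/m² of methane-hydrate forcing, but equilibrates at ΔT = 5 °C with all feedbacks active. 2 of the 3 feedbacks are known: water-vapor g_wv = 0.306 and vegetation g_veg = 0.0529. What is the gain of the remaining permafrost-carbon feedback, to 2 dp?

Amplification A = ΔT/ΔT₀ = 5/2.8 = 1.786.
Total gain g = 1 − 1/A = 1 − 1/1.786 = 0.4401.
Known gains sum to 0.306 + 0.0529 = 0.3589.
g_pf = 0.4401 − 0.3589 = 0.08.

0.08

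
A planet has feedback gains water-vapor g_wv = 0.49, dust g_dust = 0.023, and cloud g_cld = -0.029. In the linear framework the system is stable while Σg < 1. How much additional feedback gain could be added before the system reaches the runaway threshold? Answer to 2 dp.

Current total gain = 0.49 + 0.023 − 0.029 = 0.484.
Margin to runaway = 1 − 0.484 = 0.52.

0.52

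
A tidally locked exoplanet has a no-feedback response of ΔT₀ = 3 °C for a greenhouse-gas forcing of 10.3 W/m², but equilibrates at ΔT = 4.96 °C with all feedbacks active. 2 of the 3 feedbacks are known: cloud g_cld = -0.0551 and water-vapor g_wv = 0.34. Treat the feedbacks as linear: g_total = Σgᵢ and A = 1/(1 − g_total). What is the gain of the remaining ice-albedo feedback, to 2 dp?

0.11

Amplification A = ΔT/ΔT₀ = 4.96/3 = 1.653.
Total gain g = 1 − 1/A = 1 − 1/1.653 = 0.395.
Known gains sum to -0.0551 + 0.34 = 0.2849.
g_ice = 0.395 − 0.2849 = 0.11.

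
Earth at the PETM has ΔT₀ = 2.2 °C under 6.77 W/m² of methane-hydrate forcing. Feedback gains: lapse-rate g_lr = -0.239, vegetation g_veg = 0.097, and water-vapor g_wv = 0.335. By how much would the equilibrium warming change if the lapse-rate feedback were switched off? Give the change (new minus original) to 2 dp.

Original: g = 0.193, ΔT = 2.2/(1−0.193) = 2.7261 °C.
Without lapse-rate: g' = 0.432, ΔT' = 2.2/(1−0.432) = 3.8732 °C.
Change = 3.8732 − 2.7261 = 1.15 °C.

1.15 °C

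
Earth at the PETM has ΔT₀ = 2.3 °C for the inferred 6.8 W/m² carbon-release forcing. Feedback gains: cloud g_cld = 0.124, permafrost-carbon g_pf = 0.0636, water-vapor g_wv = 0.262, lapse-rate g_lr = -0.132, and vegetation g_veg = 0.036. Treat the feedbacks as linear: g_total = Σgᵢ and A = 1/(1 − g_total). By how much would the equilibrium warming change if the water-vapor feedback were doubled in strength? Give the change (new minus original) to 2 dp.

2.43 °C

Original: g = 0.3536, ΔT = 2.3/(1−0.3536) = 3.5582 °C.
With doubled water-vapor: g' = 0.6156, ΔT' = 2.3/(1−0.6156) = 5.9834 °C.
Change = 5.9834 − 3.5582 = 2.43 °C.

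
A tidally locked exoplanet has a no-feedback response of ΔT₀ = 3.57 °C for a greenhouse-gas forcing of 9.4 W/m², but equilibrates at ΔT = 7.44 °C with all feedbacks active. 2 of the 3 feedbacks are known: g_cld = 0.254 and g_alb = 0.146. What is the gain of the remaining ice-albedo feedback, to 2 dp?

0.12

Amplification A = ΔT/ΔT₀ = 7.44/3.57 = 2.084.
Total gain g = 1 − 1/A = 1 − 1/2.084 = 0.5202.
Known gains sum to 0.254 + 0.146 = 0.4.
g_ice = 0.5202 − 0.4 = 0.12.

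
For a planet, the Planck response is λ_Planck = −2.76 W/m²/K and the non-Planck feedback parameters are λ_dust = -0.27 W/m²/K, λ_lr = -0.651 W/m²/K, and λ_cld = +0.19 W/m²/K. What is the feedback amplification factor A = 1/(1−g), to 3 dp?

Convert to gains: g_dust = -0.27/2.76 = -0.09783; g_lr = -0.651/2.76 = -0.2359; g_cld = 0.19/2.76 = 0.06884.
Total gain g = -0.26489.
A = 1/(1 + 0.26489) = 0.791.

0.791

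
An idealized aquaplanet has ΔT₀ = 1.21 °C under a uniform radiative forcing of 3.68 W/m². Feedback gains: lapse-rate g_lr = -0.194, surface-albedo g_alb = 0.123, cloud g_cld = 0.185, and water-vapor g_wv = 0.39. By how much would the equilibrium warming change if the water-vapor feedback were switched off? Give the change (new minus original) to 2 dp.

Original: g = 0.504, ΔT = 1.21/(1−0.504) = 2.4395 °C.
Without water-vapor: g' = 0.114, ΔT' = 1.21/(1−0.114) = 1.3657 °C.
Change = 1.3657 − 2.4395 = -1.07 °C.

-1.07 °C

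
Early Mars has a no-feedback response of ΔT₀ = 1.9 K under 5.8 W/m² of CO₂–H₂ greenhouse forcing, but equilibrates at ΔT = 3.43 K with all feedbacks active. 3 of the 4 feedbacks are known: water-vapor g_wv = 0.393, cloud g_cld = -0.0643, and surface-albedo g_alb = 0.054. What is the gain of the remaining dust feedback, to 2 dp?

0.06

Amplification A = ΔT/ΔT₀ = 3.43/1.9 = 1.805.
Total gain g = 1 − 1/A = 1 − 1/1.805 = 0.446.
Known gains sum to 0.393 − 0.0643 + 0.054 = 0.3827.
g_dust = 0.446 − 0.3827 = 0.06.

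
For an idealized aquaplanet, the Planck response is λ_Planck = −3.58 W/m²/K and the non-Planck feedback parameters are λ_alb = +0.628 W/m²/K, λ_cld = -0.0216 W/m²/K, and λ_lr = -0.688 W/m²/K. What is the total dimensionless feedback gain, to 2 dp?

-0.02

Convert to gains: g_alb = 0.628/3.58 = 0.1754; g_cld = -0.0216/3.58 = -0.006034; g_lr = -0.688/3.58 = -0.1922.
Total gain g = -0.022834.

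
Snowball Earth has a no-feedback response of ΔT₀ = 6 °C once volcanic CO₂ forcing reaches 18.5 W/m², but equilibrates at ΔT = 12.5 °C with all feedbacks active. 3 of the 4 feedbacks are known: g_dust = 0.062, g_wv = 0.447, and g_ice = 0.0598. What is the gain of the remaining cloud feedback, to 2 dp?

-0.05

Amplification A = ΔT/ΔT₀ = 12.5/6 = 2.083.
Total gain g = 1 − 1/A = 1 − 1/2.083 = 0.5199.
Known gains sum to 0.062 + 0.447 + 0.0598 = 0.5688.
g_cld = 0.5199 − 0.5688 = -0.05.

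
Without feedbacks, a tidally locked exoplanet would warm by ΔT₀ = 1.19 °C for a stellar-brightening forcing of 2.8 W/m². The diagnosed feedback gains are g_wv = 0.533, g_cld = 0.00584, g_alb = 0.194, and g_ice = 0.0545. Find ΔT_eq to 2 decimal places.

5.60 °C

Total gain g = 0.533 + 0.00584 + 0.194 + 0.0545 = 0.78734.
Amplification A = 1/(1 − 0.78734) = 4.702.
ΔT = 1.19 × 4.702 = 5.60 °C.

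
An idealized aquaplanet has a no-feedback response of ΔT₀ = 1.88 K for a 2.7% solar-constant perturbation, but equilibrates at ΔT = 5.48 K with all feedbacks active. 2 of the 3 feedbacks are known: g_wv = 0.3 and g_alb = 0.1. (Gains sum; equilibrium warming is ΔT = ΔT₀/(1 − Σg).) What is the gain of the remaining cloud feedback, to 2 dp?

Amplification A = ΔT/ΔT₀ = 5.48/1.88 = 2.915.
Total gain g = 1 − 1/A = 1 − 1/2.915 = 0.6569.
Known gains sum to 0.3 + 0.1 = 0.4.
g_cld = 0.6569 − 0.4 = 0.26.

0.26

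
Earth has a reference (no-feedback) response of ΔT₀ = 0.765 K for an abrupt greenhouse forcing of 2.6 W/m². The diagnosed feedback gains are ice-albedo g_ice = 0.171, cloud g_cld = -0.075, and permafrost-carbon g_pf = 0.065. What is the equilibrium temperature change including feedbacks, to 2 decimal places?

Total gain g = 0.171 − 0.075 + 0.065 = 0.161.
Amplification A = 1/(1 − 0.161) = 1.192.
ΔT = 0.765 × 1.192 = 0.91 K.

0.91 K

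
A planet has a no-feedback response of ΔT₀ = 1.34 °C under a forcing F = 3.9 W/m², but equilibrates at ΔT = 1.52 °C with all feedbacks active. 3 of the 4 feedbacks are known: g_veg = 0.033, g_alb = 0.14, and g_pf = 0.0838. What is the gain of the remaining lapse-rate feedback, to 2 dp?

-0.14

Amplification A = ΔT/ΔT₀ = 1.52/1.34 = 1.134.
Total gain g = 1 − 1/A = 1 − 1/1.134 = 0.1182.
Known gains sum to 0.033 + 0.14 + 0.0838 = 0.2568.
g_lr = 0.1182 − 0.2568 = -0.14.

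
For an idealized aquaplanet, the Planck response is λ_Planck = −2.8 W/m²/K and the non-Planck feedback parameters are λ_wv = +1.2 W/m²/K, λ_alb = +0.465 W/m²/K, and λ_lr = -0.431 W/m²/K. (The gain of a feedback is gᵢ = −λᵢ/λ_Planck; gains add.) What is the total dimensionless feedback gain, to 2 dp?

Convert to gains: g_wv = 1.2/2.8 = 0.4286; g_alb = 0.465/2.8 = 0.1661; g_lr = -0.431/2.8 = -0.1539.
Total gain g = 0.4408.

0.44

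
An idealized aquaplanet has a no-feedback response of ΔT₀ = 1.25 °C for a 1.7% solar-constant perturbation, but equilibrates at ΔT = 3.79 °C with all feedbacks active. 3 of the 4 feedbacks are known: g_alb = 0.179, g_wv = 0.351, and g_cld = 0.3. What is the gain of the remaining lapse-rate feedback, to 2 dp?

-0.16

Amplification A = ΔT/ΔT₀ = 3.79/1.25 = 3.032.
Total gain g = 1 − 1/A = 1 − 1/3.032 = 0.6702.
Known gains sum to 0.179 + 0.351 + 0.3 = 0.83.
g_lr = 0.6702 − 0.83 = -0.16.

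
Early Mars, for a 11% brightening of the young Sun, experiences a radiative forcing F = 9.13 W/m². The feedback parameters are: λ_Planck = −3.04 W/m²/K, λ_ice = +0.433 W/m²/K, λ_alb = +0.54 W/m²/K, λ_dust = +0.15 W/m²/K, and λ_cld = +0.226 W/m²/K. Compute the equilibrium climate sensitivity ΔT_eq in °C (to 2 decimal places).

5.40 °C

Net feedback parameter λ = (−3.04) + (+0.433) + (+0.54) + (+0.15) + (+0.226) = -1.691 W/m²/K.
ΔT = −F/λ = −9.13/(-1.691) = 5.40 °C.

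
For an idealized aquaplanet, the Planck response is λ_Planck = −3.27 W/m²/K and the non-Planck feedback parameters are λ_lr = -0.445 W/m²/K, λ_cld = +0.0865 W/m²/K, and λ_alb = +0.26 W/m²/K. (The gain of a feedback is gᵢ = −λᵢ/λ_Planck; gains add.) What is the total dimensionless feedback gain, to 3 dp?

-0.030

Convert to gains: g_lr = -0.445/3.27 = -0.1361; g_cld = 0.0865/3.27 = 0.02645; g_alb = 0.26/3.27 = 0.07951.
Total gain g = -0.03014.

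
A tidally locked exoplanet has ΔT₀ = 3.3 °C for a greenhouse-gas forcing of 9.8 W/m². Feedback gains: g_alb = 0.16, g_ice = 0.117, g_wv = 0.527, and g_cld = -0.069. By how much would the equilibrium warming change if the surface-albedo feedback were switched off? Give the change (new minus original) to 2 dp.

Original: g = 0.735, ΔT = 3.3/(1−0.735) = 12.4528 °C.
Without surface-albedo: g' = 0.575, ΔT' = 3.3/(1−0.575) = 7.7647 °C.
Change = 7.7647 − 12.4528 = -4.69 °C.

-4.69 °C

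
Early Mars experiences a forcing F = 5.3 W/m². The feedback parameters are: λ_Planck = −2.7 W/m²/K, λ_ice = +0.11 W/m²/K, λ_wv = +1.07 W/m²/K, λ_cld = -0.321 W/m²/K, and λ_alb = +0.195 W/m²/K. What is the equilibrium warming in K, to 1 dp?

Net feedback parameter λ = (−2.7) + (+0.11) + (+1.07) + (-0.321) + (+0.195) = -1.646 W/m²/K.
ΔT = −F/λ = −5.3/(-1.646) = 3.2 K.

3.2 K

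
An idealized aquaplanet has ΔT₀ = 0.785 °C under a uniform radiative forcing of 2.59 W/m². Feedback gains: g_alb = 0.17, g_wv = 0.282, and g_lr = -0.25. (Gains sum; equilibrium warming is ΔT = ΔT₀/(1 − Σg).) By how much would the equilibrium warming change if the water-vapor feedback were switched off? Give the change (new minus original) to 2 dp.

Original: g = 0.202, ΔT = 0.785/(1−0.202) = 0.9837 °C.
Without water-vapor: g' = -0.08, ΔT' = 0.785/(1+0.08) = 0.7269 °C.
Change = 0.7269 − 0.9837 = -0.26 °C.

-0.26 °C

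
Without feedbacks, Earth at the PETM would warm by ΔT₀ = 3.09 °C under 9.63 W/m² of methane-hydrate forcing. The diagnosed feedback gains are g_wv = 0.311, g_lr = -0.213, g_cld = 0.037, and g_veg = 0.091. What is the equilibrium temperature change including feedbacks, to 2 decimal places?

Total gain g = 0.311 − 0.213 + 0.037 + 0.091 = 0.226.
Amplification A = 1/(1 − 0.226) = 1.292.
ΔT = 3.09 × 1.292 = 3.99 °C.

3.99 °C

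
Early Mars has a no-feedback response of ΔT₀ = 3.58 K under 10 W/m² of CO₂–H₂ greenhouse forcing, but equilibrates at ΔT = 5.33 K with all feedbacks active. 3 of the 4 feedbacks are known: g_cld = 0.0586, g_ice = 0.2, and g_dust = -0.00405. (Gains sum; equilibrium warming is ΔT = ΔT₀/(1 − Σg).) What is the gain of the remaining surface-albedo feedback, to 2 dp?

Amplification A = ΔT/ΔT₀ = 5.33/3.58 = 1.489.
Total gain g = 1 − 1/A = 1 − 1/1.489 = 0.3284.
Known gains sum to 0.0586 + 0.2 − 0.00405 = 0.25455.
g_alb = 0.3284 − 0.25455 = 0.07.

0.07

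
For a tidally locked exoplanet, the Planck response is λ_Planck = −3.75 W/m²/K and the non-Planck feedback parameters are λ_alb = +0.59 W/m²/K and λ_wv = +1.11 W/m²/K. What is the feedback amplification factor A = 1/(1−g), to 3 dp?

Convert to gains: g_alb = 0.59/3.75 = 0.1573; g_wv = 1.11/3.75 = 0.296.
Total gain g = 0.4533.
A = 1/(1 − 0.4533) = 1.829.

1.829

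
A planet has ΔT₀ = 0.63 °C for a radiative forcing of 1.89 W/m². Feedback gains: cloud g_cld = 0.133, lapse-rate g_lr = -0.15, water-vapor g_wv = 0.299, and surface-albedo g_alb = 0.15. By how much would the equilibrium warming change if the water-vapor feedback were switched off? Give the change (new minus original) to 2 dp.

Original: g = 0.432, ΔT = 0.63/(1−0.432) = 1.1092 °C.
Without water-vapor: g' = 0.133, ΔT' = 0.63/(1−0.133) = 0.7266 °C.
Change = 0.7266 − 1.1092 = -0.38 °C.

-0.38 °C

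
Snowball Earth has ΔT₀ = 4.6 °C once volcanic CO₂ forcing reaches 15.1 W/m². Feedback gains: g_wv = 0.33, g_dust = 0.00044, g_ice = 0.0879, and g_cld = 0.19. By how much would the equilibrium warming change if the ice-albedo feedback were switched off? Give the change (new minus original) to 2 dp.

-2.15 °C

Original: g = 0.60834, ΔT = 4.6/(1−0.60834) = 11.7449 °C.
Without ice-albedo: g' = 0.52044, ΔT' = 4.6/(1−0.52044) = 9.5921 °C.
Change = 9.5921 − 11.7449 = -2.15 °C.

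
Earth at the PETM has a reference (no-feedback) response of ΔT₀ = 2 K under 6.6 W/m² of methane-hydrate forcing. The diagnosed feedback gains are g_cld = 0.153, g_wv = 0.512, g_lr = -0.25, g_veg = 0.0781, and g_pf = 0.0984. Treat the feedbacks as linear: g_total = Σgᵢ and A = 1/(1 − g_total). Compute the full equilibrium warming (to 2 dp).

Total gain g = 0.153 + 0.512 − 0.25 + 0.0781 + 0.0984 = 0.5915.
Amplification A = 1/(1 − 0.5915) = 2.448.
ΔT = 2 × 2.448 = 4.90 K.

4.90 K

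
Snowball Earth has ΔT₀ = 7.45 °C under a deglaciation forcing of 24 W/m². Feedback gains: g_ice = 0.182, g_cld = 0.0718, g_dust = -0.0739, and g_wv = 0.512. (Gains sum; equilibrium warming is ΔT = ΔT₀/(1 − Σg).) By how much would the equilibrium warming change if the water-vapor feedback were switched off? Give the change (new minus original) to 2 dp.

-15.10 °C

Original: g = 0.6919, ΔT = 7.45/(1−0.6919) = 24.1805 °C.
Without water-vapor: g' = 0.1799, ΔT' = 7.45/(1−0.1799) = 9.0843 °C.
Change = 9.0843 − 24.1805 = -15.10 °C.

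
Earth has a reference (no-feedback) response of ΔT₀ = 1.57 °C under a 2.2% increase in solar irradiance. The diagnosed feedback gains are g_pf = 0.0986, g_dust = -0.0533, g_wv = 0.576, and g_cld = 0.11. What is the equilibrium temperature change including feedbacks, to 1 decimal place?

Total gain g = 0.0986 − 0.0533 + 0.576 + 0.11 = 0.7313.
Amplification A = 1/(1 − 0.7313) = 3.722.
ΔT = 1.57 × 3.722 = 5.8 °C.

5.8 °C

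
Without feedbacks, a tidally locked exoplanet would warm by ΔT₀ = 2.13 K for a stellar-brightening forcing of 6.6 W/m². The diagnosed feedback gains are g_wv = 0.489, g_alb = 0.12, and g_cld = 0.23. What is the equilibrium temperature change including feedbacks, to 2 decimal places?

Total gain g = 0.489 + 0.12 + 0.23 = 0.839.
Amplification A = 1/(1 − 0.839) = 6.211.
ΔT = 2.13 × 6.211 = 13.23 K.

13.23 K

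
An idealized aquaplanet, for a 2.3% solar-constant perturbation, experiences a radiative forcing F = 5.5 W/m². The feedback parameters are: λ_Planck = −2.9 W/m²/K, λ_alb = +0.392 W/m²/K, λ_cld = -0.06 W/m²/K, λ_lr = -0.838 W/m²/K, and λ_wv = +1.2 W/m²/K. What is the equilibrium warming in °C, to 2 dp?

Net feedback parameter λ = (−2.9) + (+0.392) + (-0.06) + (-0.838) + (+1.2) = -2.206 W/m²/K.
ΔT = −F/λ = −5.5/(-2.206) = 2.49 °C.

2.49 °C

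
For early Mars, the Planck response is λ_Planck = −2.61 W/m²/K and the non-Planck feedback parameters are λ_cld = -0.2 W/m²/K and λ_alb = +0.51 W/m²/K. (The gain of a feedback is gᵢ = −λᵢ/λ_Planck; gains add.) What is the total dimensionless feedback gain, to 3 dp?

Convert to gains: g_cld = -0.2/2.61 = -0.07663; g_alb = 0.51/2.61 = 0.1954.
Total gain g = 0.11877.

0.119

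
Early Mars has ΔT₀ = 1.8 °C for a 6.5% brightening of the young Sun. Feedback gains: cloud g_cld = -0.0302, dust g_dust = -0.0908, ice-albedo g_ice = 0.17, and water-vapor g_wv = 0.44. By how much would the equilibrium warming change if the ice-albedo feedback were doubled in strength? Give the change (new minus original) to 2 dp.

1.76 °C

Original: g = 0.489, ΔT = 1.8/(1−0.489) = 3.5225 °C.
With doubled ice-albedo: g' = 0.659, ΔT' = 1.8/(1−0.659) = 5.2786 °C.
Change = 5.2786 − 3.5225 = 1.76 °C.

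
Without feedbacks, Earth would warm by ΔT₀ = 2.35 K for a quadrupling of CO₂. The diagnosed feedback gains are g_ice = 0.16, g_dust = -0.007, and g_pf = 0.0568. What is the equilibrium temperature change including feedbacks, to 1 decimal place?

Total gain g = 0.16 − 0.007 + 0.0568 = 0.2098.
Amplification A = 1/(1 − 0.2098) = 1.266.
ΔT = 2.35 × 1.266 = 3.0 K.

3.0 K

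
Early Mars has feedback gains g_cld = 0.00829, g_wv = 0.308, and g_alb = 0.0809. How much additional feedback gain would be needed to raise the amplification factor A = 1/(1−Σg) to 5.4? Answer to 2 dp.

0.42

Current total gain = 0.39719.
Target gain for A = 5.4: g* = 1 − 1/5.4 = 0.8148.
Additional gain needed = 0.8148 − 0.39719 = 0.42.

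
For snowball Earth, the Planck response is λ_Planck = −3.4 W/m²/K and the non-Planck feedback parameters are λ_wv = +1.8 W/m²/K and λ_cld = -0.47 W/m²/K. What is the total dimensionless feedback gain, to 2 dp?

Convert to gains: g_wv = 1.8/3.4 = 0.5294; g_cld = -0.47/3.4 = -0.1382.
Total gain g = 0.3912.

0.39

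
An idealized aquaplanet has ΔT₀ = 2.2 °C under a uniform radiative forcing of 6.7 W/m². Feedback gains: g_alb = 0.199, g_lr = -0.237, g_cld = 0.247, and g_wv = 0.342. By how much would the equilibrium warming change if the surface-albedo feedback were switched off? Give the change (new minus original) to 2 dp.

Original: g = 0.551, ΔT = 2.2/(1−0.551) = 4.8998 °C.
Without surface-albedo: g' = 0.352, ΔT' = 2.2/(1−0.352) = 3.3951 °C.
Change = 3.3951 − 4.8998 = -1.50 °C.

-1.50 °C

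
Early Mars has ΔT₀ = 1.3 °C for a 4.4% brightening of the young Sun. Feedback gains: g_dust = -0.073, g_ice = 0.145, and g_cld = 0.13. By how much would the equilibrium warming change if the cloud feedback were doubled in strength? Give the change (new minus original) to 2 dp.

0.32 °C

Original: g = 0.202, ΔT = 1.3/(1−0.202) = 1.6291 °C.
With doubled cloud: g' = 0.332, ΔT' = 1.3/(1−0.332) = 1.9461 °C.
Change = 1.9461 − 1.6291 = 0.32 °C.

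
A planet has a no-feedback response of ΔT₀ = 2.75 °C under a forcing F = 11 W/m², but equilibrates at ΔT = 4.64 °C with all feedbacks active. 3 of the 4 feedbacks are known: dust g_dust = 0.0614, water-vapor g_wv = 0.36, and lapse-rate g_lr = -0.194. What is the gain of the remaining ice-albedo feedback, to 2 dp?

0.18

Amplification A = ΔT/ΔT₀ = 4.64/2.75 = 1.687.
Total gain g = 1 − 1/A = 1 − 1/1.687 = 0.4072.
Known gains sum to 0.0614 + 0.36 − 0.194 = 0.2274.
g_ice = 0.4072 − 0.2274 = 0.18.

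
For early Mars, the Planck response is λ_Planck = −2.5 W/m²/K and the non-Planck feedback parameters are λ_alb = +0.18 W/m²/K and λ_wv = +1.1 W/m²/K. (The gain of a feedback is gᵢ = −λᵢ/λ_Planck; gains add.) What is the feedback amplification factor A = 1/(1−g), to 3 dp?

Convert to gains: g_alb = 0.18/2.5 = 0.072; g_wv = 1.1/2.5 = 0.44.
Total gain g = 0.512.
A = 1/(1 − 0.512) = 2.049.

2.049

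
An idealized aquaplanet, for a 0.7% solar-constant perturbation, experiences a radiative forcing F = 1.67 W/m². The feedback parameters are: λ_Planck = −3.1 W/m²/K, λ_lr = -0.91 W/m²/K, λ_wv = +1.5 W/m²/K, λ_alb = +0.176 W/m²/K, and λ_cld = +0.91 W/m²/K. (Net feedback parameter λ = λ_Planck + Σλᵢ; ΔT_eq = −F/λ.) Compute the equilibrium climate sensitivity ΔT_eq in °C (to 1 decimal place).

Net feedback parameter λ = (−3.1) + (-0.91) + (+1.5) + (+0.176) + (+0.91) = -1.424 W/m²/K.
ΔT = −F/λ = −1.67/(-1.424) = 1.2 °C.

1.2 °C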